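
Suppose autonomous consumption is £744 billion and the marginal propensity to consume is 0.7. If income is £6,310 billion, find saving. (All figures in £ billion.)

C = 744 + 0.7(6310) = 744 + 4417 = 5161
S = Y − C = 6310 − 5161 = 1149

S = 1149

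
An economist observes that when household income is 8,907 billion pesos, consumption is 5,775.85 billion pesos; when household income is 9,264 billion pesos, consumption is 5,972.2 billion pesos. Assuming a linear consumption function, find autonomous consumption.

MPC = ΔC/ΔY = (5972.2 − 5775.85)/(9264 − 8907) = 196.35/357 = 0.55
a = C − MPC·Y = 5775.85 − 0.55(8907) = 5775.85 − 4898.85 = 877

a = 877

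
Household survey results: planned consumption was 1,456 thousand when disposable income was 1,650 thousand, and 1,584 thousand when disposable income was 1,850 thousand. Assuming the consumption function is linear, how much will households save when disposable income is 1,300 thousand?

S = 68

MPC = (1584 − 1456)/(1850 − 1650) = 128/200 = 0.64
a = 1456 − 0.64(1650) = 1456 − 1056 = 400
C = 400 + 0.64(1300) = 1232
S = 1300 − 1232 = 68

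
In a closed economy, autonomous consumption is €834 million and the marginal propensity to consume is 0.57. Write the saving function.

S = Y − C = Y − (834 + 0.57Y) = -834 + (1 − 0.57)Y

S = -834 + 0.43Y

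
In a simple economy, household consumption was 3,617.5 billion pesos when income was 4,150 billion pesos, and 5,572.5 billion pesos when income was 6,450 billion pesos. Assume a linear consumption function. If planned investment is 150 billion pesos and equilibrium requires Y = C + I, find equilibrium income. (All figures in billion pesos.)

Y = 1600

MPC = (5572.5 − 3617.5)/(6450 − 4150) = 1955/2300 = 0.85
a = 3617.5 − 0.85(4150) = 90
Equilibrium: Y = 90 + 0.85Y + 150
0.15Y = 240, so Y = 240/0.15 = 1600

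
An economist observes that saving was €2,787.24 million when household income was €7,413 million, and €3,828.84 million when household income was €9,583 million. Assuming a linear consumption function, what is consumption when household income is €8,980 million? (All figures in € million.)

MPS = ΔS/ΔY = (3828.84 − 2787.24)/(9583 − 7413) = 1041.6/2170 = 0.48
MPC = 1 − MPS = 0.52
Autonomous saving = 2787.24 − 0.48(7413) = -771, so a = 771
C = 771 + 0.52(8980) = 771 + 4669.6 = 5440.6

C = 5440.6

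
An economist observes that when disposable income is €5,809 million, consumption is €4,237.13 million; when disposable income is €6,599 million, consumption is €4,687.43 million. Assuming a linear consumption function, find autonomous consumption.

a = 926

MPC = ΔC/ΔY = (4687.43 − 4237.13)/(6599 − 5809) = 450.3/790 = 0.57
a = C − MPC·Y = 4237.13 − 0.57(5809) = 4237.13 − 3311.13 = 926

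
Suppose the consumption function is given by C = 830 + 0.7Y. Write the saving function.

S = Y − C = Y − (830 + 0.7Y) = -830 + (1 − 0.7)Y

S = -830 + 0.3Y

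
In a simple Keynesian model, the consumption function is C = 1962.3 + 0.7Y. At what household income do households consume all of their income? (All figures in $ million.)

Y = 6541

At break-even, C = Y: 1962.3 + 0.7Y = Y
0.3Y = 1962.3, so Y = 1962.3/0.3 = 6541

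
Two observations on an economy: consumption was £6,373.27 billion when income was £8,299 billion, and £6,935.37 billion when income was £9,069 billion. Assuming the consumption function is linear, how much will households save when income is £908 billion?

S = -69.84

MPC = (6935.37 − 6373.27)/(9069 − 8299) = 562.1/770 = 0.73
a = 6373.27 − 0.73(8299) = 6373.27 − 6058.27 = 315
C = 315 + 0.73(908) = 977.84
S = 908 − 977.84 = -69.84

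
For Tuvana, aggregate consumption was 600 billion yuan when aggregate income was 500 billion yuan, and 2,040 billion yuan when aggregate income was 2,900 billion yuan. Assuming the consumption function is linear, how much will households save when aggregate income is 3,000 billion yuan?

MPC = (2040 − 600)/(2900 − 500) = 1440/2400 = 0.6
a = 600 − 0.6(500) = 600 − 300 = 300
C = 300 + 0.6(3000) = 2100
S = 3000 − 2100 = 900

S = 900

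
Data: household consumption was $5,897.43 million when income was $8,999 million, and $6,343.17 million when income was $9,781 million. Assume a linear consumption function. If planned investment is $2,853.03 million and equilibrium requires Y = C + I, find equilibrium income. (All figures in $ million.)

MPC = (6343.17 − 5897.43)/(9781 − 8999) = 445.74/782 = 0.57
a = 5897.43 − 0.57(8999) = 768
Equilibrium: Y = 768 + 0.57Y + 2853.03
0.43Y = 3621.03, so Y = 3621.03/0.43 = 8421

Y = 8421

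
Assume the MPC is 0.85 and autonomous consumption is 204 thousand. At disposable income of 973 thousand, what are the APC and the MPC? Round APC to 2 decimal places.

MPC = 0.85 (the slope of the consumption function)
C = 204 + 0.85(973) = 1031.05, so APC = 1031.05/973 = 1.06

APC = 1.06; MPC = 0.85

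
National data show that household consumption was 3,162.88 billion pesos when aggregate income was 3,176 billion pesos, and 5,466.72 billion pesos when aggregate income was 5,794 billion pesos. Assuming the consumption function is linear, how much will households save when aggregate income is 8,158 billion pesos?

MPC = (5466.72 − 3162.88)/(5794 − 3176) = 2303.84/2618 = 0.88
a = 3162.88 − 0.88(3176) = 3162.88 − 2794.88 = 368
C = 368 + 0.88(8158) = 7547.04
S = 8158 − 7547.04 = 610.96

S = 610.96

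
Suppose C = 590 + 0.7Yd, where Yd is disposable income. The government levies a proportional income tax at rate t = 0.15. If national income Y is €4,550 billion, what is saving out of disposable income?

Yd = (1 − 0.15)(4550) = 0.85(4550) = 3867.5
C = 590 + 0.7(3867.5) = 590 + 2707.25 = 3297.25
S = Yd − C = 3867.5 − 3297.25 = 570.25

S = 570.25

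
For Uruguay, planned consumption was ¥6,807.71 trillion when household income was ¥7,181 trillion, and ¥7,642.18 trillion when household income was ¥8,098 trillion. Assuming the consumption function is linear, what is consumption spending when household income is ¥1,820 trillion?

C = 1929.2

MPC = (7642.18 − 6807.71)/(8098 − 7181) = 834.47/917 = 0.91
a = 6807.71 − 0.91(7181) = 6807.71 − 6534.71 = 273
C = 273 + 0.91(1820) = 273 + 1656.2 = 1929.2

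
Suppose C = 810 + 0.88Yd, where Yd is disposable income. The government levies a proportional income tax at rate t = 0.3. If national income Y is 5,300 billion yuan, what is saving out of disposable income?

S = -364.8

Yd = (1 − 0.3)(5300) = 0.7(5300) = 3710
C = 810 + 0.88(3710) = 810 + 3264.8 = 4074.8
S = Yd − C = 3710 − 4074.8 = -364.8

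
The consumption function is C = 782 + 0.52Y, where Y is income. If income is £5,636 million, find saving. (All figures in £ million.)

C = 782 + 0.52(5636) = 782 + 2930.72 = 3712.72
S = Y − C = 5636 − 3712.72 = 1923.28

S = 1923.28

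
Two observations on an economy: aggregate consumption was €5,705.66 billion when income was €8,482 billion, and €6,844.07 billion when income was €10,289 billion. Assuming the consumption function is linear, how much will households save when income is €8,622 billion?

S = 2828.14

MPC = (6844.07 − 5705.66)/(10289 − 8482) = 1138.41/1807 = 0.63
a = 5705.66 − 0.63(8482) = 5705.66 − 5343.66 = 362
C = 362 + 0.63(8622) = 5793.86
S = 8622 − 5793.86 = 2828.14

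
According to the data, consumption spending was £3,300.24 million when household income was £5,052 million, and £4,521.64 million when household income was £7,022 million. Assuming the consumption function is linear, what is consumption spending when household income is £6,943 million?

C = 4472.66

MPC = (4521.64 − 3300.24)/(7022 − 5052) = 1221.4/1970 = 0.62
a = 3300.24 − 0.62(5052) = 3300.24 − 3132.24 = 168
C = 168 + 0.62(6943) = 168 + 4304.66 = 4472.66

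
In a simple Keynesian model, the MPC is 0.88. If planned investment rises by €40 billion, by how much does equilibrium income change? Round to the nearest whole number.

ΔY ≈ 333

The multiplier is 1/(1 − MPC) = 1/0.12.
ΔY = 40/0.12 = 333.33 ≈ 333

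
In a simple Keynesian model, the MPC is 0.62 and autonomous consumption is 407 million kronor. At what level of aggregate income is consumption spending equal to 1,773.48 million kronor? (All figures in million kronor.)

407 + 0.62Y = 1773.48
0.62Y = 1366.48, so Y = 1366.48/0.62 = 2204

Y = 2204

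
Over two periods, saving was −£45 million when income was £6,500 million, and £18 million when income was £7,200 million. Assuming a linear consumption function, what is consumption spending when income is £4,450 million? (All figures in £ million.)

MPS = ΔS/ΔY = (18 − (-45))/(7200 − 6500) = 63/700 = 0.09
MPC = 1 − MPS = 0.91
Autonomous saving = -45 − 0.09(6500) = -630, so a = 630
C = 630 + 0.91(4450) = 630 + 4049.5 = 4679.5

C = 4679.5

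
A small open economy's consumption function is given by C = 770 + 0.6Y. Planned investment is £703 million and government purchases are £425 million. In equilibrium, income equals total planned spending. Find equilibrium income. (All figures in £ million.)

Y = 4745

Y = C + I + G = 770 + 0.6Y + 703 + 425
Y − 0.6Y = 1898
0.4Y = 1898, so Y = 1898/0.4 = 4745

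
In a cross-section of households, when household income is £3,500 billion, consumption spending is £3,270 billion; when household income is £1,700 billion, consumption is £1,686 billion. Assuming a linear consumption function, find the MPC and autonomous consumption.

MPC = ΔC/ΔY = (3270 − 1686)/(3500 − 1700) = 1584/1800 = 0.88
a = C − MPC·Y = 1686 − 0.88(1700) = 1686 − 1496 = 190

MPC = 0.88; a = 190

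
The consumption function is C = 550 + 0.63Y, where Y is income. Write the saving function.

S = -550 + 0.37Y

S = Y − C = Y − (550 + 0.63Y) = -550 + (1 − 0.63)Y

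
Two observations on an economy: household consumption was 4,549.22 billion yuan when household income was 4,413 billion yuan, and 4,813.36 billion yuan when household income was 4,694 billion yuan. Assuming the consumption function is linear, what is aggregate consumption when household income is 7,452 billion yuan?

MPC = (4813.36 − 4549.22)/(4694 − 4413) = 264.14/281 = 0.94
a = 4549.22 − 0.94(4413) = 4549.22 − 4148.22 = 401
C = 401 + 0.94(7452) = 401 + 7004.88 = 7405.88

C = 7405.88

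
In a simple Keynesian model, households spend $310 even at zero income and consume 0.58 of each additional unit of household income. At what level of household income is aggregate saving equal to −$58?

Y = 600

S = Y − C = -310 + 0.42Y
-310 + 0.42Y = -58, so 0.42Y = 252 and Y = 600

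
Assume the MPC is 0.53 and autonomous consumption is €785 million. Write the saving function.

S = Y − C = Y − (785 + 0.53Y) = -785 + (1 − 0.53)Y

S = -785 + 0.47Y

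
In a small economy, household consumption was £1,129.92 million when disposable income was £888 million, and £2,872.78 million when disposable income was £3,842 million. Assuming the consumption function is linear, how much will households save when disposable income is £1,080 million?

MPC = (2872.78 − 1129.92)/(3842 − 888) = 1742.86/2954 = 0.59
a = 1129.92 − 0.59(888) = 1129.92 − 523.92 = 606
C = 606 + 0.59(1080) = 1243.2
S = 1080 − 1243.2 = -163.2

S = -163.2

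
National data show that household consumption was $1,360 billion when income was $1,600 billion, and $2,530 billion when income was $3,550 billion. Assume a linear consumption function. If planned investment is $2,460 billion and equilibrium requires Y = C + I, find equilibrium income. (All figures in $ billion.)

Y = 7150

MPC = (2530 − 1360)/(3550 − 1600) = 1170/1950 = 0.6
a = 1360 − 0.6(1600) = 400
Equilibrium: Y = 400 + 0.6Y + 2460
0.4Y = 2860, so Y = 2860/0.4 = 7150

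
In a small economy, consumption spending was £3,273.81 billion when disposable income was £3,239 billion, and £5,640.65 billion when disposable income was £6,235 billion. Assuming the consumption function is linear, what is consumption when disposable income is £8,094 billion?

C = 7109.26

MPC = (5640.65 − 3273.81)/(6235 − 3239) = 2366.84/2996 = 0.79
a = 3273.81 − 0.79(3239) = 3273.81 − 2558.81 = 715
C = 715 + 0.79(8094) = 715 + 6394.26 = 7109.26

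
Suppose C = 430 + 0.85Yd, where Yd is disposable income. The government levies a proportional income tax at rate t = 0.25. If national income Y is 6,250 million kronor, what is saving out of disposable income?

S = 273.125

Yd = (1 − 0.25)(6250) = 0.75(6250) = 4687.5
C = 430 + 0.85(4687.5) = 430 + 3984.375 = 4414.375
S = Yd − C = 4687.5 − 4414.375 = 273.125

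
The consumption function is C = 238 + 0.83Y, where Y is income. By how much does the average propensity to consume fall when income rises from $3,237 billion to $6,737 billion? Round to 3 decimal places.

ΔAPC = 0.038

At Y = 3237: C = 238 + 0.83(3237) = 2924.71, APC = 2924.71/3237 = 0.9035
At Y = 6737: C = 5829.71, APC = 5829.71/6737 = 0.8653
Fall in APC = 0.9035 − 0.8653 = 0.0382 ≈ 0.038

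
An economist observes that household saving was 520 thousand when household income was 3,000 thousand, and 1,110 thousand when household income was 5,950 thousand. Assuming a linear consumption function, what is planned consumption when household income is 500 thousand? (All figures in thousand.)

C = 480

MPS = ΔS/ΔY = (1110 − 520)/(5950 − 3000) = 590/2950 = 0.2
MPC = 1 − MPS = 0.8
Autonomous saving = 520 − 0.2(3000) = -80, so a = 80
C = 80 + 0.8(500) = 80 + 400 = 480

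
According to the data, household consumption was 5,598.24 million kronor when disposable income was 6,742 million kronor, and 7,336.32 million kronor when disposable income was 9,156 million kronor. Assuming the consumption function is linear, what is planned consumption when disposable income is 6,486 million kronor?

MPC = (7336.32 − 5598.24)/(9156 − 6742) = 1738.08/2414 = 0.72
a = 5598.24 − 0.72(6742) = 5598.24 − 4854.24 = 744
C = 744 + 0.72(6486) = 744 + 4669.92 = 5413.92

C = 5413.92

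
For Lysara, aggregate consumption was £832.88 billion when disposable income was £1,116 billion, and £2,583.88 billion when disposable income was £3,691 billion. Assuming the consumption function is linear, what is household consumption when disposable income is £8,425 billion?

C = 5803

MPC = (2583.88 − 832.88)/(3691 − 1116) = 1751/2575 = 0.68
a = 832.88 − 0.68(1116) = 832.88 − 758.88 = 74
C = 74 + 0.68(8425) = 74 + 5729 = 5803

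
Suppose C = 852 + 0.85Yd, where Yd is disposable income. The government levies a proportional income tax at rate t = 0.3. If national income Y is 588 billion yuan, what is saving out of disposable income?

S = -790.26

Yd = (1 − 0.3)(588) = 0.7(588) = 411.6
C = 852 + 0.85(411.6) = 852 + 349.86 = 1201.86
S = Yd − C = 411.6 − 1201.86 = -790.26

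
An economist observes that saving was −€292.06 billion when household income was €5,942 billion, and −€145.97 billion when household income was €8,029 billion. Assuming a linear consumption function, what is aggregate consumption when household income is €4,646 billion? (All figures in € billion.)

MPS = ΔS/ΔY = (-145.97 − (-292.06))/(8029 − 5942) = 146.09/2087 = 0.07
MPC = 1 − MPS = 0.93
Autonomous saving = -292.06 − 0.07(5942) = -708, so a = 708
C = 708 + 0.93(4646) = 708 + 4320.78 = 5028.78

C = 5028.78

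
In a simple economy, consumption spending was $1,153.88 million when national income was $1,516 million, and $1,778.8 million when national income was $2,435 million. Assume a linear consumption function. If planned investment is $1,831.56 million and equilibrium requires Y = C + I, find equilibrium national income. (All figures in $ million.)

MPC = (1778.8 − 1153.88)/(2435 − 1516) = 624.92/919 = 0.68
a = 1153.88 − 0.68(1516) = 123
Equilibrium: Y = 123 + 0.68Y + 1831.56
0.32Y = 1954.56, so Y = 1954.56/0.32 = 6108

Y = 6108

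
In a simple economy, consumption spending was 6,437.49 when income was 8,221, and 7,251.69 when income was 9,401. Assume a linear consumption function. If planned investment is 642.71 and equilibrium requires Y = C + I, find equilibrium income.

Y = 4541

MPC = (7251.69 − 6437.49)/(9401 − 8221) = 814.2/1180 = 0.69
a = 6437.49 − 0.69(8221) = 765
Equilibrium: Y = 765 + 0.69Y + 642.71
0.31Y = 1407.71, so Y = 1407.71/0.31 = 4541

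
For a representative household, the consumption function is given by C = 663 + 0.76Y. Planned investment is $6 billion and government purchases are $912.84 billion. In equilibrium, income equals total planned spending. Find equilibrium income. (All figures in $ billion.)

Y = C + I + G = 663 + 0.76Y + 6 + 912.84
Y − 0.76Y = 1581.84
0.24Y = 1581.84, so Y = 1581.84/0.24 = 6591

Y = 6591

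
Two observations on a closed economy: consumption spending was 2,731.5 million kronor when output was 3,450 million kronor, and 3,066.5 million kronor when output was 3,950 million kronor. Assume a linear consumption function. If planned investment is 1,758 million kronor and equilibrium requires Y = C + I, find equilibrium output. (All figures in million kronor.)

MPC = (3066.5 − 2731.5)/(3950 − 3450) = 335/500 = 0.67
a = 2731.5 − 0.67(3450) = 420
Equilibrium: Y = 420 + 0.67Y + 1758
0.33Y = 2178, so Y = 2178/0.33 = 6600

Y = 6600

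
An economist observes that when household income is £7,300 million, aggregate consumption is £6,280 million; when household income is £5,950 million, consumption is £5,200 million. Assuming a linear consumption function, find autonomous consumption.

a = 440

MPC = ΔC/ΔY = (6280 − 5200)/(7300 − 5950) = 1080/1350 = 0.8
a = C − MPC·Y = 5200 − 0.8(5950) = 5200 − 4760 = 440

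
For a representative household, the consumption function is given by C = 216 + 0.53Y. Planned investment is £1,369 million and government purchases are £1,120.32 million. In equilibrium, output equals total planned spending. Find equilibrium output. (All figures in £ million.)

Y = C + I + G = 216 + 0.53Y + 1369 + 1120.32
Y − 0.53Y = 2705.32
0.47Y = 2705.32, so Y = 2705.32/0.47 = 5756

Y = 5756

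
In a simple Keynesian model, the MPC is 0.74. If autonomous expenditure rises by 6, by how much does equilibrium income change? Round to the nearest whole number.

ΔY ≈ 23

The multiplier is 1/(1 − MPC) = 1/0.26.
ΔY = 6/0.26 = 23.08 ≈ 23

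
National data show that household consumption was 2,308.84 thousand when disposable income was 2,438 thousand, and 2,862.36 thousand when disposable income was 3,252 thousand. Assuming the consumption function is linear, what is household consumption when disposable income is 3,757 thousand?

C = 3205.76

MPC = (2862.36 − 2308.84)/(3252 − 2438) = 553.52/814 = 0.68
a = 2308.84 − 0.68(2438) = 2308.84 − 1657.84 = 651
C = 651 + 0.68(3757) = 651 + 2554.76 = 3205.76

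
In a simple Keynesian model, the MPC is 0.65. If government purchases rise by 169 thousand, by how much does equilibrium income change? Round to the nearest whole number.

ΔY ≈ 483

The multiplier is 1/(1 − MPC) = 1/0.35.
ΔY = 169/0.35 = 482.86 ≈ 483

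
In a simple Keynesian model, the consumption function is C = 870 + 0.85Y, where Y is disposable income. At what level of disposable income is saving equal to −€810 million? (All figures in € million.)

S = Y − C = -870 + 0.15Y
-870 + 0.15Y = -810, so 0.15Y = 60 and Y = 400

Y = 400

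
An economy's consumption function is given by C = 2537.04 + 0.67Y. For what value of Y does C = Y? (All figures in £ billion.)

Y = 7688

At break-even, C = Y: 2537.04 + 0.67Y = Y
0.33Y = 2537.04, so Y = 2537.04/0.33 = 7688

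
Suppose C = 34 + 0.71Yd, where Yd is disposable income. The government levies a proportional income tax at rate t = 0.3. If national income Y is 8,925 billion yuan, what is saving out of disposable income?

S = 1777.775

Yd = (1 − 0.3)(8925) = 0.7(8925) = 6247.5
C = 34 + 0.71(6247.5) = 34 + 4435.725 = 4469.725
S = Yd − C = 6247.5 − 4469.725 = 1777.775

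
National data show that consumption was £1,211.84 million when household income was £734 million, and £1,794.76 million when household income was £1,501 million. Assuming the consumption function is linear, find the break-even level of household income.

MPC = (1794.76 − 1211.84)/(1501 − 734) = 582.92/767 = 0.76
a = 1211.84 − 0.76(734) = 1211.84 − 557.84 = 654
Break-even: Y = a/(1−MPC) = 654/0.24 = 2725

Y = 2725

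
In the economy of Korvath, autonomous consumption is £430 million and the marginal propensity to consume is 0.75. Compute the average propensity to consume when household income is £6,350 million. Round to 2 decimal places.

C = 430 + 0.75(6350) = 5192.5
APC = C/Y = 5192.5/6350 = 0.82

APC = 0.82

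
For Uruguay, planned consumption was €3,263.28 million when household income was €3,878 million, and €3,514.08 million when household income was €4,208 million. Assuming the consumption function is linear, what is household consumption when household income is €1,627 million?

MPC = (3514.08 − 3263.28)/(4208 − 3878) = 250.8/330 = 0.76
a = 3263.28 − 0.76(3878) = 3263.28 − 2947.28 = 316
C = 316 + 0.76(1627) = 316 + 1236.52 = 1552.52

C = 1552.52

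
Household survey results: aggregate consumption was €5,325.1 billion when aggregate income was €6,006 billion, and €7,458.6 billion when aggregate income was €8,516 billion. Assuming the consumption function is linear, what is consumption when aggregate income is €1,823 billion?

C = 1769.55

MPC = (7458.6 − 5325.1)/(8516 − 6006) = 2133.5/2510 = 0.85
a = 5325.1 − 0.85(6006) = 5325.1 − 5105.1 = 220
C = 220 + 0.85(1823) = 220 + 1549.55 = 1769.55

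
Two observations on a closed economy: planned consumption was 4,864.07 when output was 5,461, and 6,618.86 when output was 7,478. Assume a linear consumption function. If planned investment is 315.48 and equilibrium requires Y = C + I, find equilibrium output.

MPC = (6618.86 − 4864.07)/(7478 − 5461) = 1754.79/2017 = 0.87
a = 4864.07 − 0.87(5461) = 113
Equilibrium: Y = 113 + 0.87Y + 315.48
0.13Y = 428.48, so Y = 428.48/0.13 = 3296

Y = 3296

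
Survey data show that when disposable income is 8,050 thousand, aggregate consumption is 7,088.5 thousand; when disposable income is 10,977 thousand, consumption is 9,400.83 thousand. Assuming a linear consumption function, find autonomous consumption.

a = 729

MPC = ΔC/ΔY = (9400.83 − 7088.5)/(10977 − 8050) = 2312.33/2927 = 0.79
a = C − MPC·Y = 7088.5 − 0.79(8050) = 7088.5 − 6359.5 = 729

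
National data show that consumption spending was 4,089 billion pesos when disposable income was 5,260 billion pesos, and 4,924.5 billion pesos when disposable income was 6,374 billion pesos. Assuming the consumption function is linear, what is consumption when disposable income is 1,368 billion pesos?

C = 1170

MPC = (4924.5 − 4089)/(6374 − 5260) = 835.5/1114 = 0.75
a = 4089 − 0.75(5260) = 4089 − 3945 = 144
C = 144 + 0.75(1368) = 144 + 1026 = 1170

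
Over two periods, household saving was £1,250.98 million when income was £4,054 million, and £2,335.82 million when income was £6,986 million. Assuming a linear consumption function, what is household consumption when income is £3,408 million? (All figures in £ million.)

C = 2396.04

MPS = ΔS/ΔY = (2335.82 − 1250.98)/(6986 − 4054) = 1084.84/2932 = 0.37
MPC = 1 − MPS = 0.63
Autonomous saving = 1250.98 − 0.37(4054) = -249, so a = 249
C = 249 + 0.63(3408) = 249 + 2147.04 = 2396.04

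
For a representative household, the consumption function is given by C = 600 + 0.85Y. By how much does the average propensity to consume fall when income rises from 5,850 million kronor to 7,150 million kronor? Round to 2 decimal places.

ΔAPC = 0.02

At Y = 5850: C = 600 + 0.85(5850) = 5572.5, APC = 5572.5/5850 = 0.953
At Y = 7150: C = 6677.5, APC = 6677.5/7150 = 0.934
Fall in APC = 0.953 − 0.934 = 0.019 ≈ 0.02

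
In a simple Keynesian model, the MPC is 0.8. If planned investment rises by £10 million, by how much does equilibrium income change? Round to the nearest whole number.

The multiplier is 1/(1 − MPC) = 1/0.2.
ΔY = 10/0.2 = 50.00 ≈ 50

ΔY ≈ 50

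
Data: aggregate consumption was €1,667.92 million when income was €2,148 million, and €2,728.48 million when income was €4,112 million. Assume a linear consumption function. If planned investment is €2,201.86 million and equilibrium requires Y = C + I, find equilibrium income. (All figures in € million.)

Y = 5891

MPC = (2728.48 − 1667.92)/(4112 − 2148) = 1060.56/1964 = 0.54
a = 1667.92 − 0.54(2148) = 508
Equilibrium: Y = 508 + 0.54Y + 2201.86
0.46Y = 2709.86, so Y = 2709.86/0.46 = 5891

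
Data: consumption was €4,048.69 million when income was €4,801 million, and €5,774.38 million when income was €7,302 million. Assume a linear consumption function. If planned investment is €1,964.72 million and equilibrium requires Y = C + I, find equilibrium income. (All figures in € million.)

Y = 8712

MPC = (5774.38 − 4048.69)/(7302 − 4801) = 1725.69/2501 = 0.69
a = 4048.69 − 0.69(4801) = 736
Equilibrium: Y = 736 + 0.69Y + 1964.72
0.31Y = 2700.72, so Y = 2700.72/0.31 = 8712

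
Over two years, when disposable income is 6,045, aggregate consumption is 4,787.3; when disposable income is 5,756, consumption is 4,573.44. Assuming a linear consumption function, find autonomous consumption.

MPC = ΔC/ΔY = (4787.3 − 4573.44)/(6045 − 5756) = 213.86/289 = 0.74
a = C − MPC·Y = 4573.44 − 0.74(5756) = 4573.44 − 4259.44 = 314

a = 314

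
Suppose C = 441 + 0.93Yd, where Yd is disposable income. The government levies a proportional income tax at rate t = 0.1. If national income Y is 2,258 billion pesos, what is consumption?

C = 2330.946

Yd = (1 − 0.1)(2258) = 0.9(2258) = 2032.2
C = 441 + 0.93(2032.2) = 441 + 1889.946 = 2330.946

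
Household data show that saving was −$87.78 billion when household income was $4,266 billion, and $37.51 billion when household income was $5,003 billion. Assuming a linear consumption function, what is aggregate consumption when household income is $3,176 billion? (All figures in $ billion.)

MPS = ΔS/ΔY = (37.51 − (-87.78))/(5003 − 4266) = 125.29/737 = 0.17
MPC = 1 − MPS = 0.83
Autonomous saving = -87.78 − 0.17(4266) = -813, so a = 813
C = 813 + 0.83(3176) = 813 + 2636.08 = 3449.08

C = 3449.08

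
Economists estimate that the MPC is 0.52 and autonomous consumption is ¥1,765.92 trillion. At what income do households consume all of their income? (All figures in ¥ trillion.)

At break-even, C = Y: 1765.92 + 0.52Y = Y
0.48Y = 1765.92, so Y = 1765.92/0.48 = 3679

Y = 3679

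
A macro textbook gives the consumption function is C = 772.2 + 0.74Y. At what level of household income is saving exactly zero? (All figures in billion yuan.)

At break-even, C = Y: 772.2 + 0.74Y = Y
0.26Y = 772.2, so Y = 772.2/0.26 = 2970

Y = 2970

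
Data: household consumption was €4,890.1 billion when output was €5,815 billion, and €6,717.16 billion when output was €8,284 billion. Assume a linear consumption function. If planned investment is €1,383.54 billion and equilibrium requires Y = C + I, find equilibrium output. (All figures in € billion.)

MPC = (6717.16 − 4890.1)/(8284 − 5815) = 1827.06/2469 = 0.74
a = 4890.1 − 0.74(5815) = 587
Equilibrium: Y = 587 + 0.74Y + 1383.54
0.26Y = 1970.54, so Y = 1970.54/0.26 = 7579

Y = 7579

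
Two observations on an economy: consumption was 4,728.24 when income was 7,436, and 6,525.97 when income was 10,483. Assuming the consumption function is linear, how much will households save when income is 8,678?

MPC = (6525.97 − 4728.24)/(10483 − 7436) = 1797.73/3047 = 0.59
a = 4728.24 − 0.59(7436) = 4728.24 − 4387.24 = 341
C = 341 + 0.59(8678) = 5461.02
S = 8678 − 5461.02 = 3216.98

S = 3216.98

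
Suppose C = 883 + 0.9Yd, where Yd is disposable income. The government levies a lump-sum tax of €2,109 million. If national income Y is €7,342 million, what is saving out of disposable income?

S = -359.7

Yd = Y − T = 7342 − 2109 = 5233
C = 883 + 0.9(5233) = 883 + 4709.7 = 5592.7
S = Yd − C = 5233 − 5592.7 = -359.7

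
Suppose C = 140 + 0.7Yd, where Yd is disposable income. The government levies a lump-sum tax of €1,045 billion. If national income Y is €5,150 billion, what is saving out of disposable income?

S = 1091.5

Yd = Y − T = 5150 − 1045 = 4105
C = 140 + 0.7(4105) = 140 + 2873.5 = 3013.5
S = Yd − C = 4105 − 3013.5 = 1091.5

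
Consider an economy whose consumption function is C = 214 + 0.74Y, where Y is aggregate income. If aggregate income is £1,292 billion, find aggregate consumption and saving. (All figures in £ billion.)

C = 1170.08; S = 121.92

C = 214 + 0.74(1292) = 214 + 956.08 = 1170.08
S = Y − C = 1292 − 1170.08 = 121.92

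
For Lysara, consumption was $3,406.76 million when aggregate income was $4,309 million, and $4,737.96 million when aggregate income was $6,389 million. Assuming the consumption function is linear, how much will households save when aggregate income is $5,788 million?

MPC = (4737.96 − 3406.76)/(6389 − 4309) = 1331.2/2080 = 0.64
a = 3406.76 − 0.64(4309) = 3406.76 − 2757.76 = 649
C = 649 + 0.64(5788) = 4353.32
S = 5788 − 4353.32 = 1434.68

S = 1434.68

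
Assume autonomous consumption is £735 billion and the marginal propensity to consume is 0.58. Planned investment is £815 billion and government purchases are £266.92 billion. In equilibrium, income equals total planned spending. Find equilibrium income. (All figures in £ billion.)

Y = 4326

Y = C + I + G = 735 + 0.58Y + 815 + 266.92
Y − 0.58Y = 1816.92
0.42Y = 1816.92, so Y = 1816.92/0.42 = 4326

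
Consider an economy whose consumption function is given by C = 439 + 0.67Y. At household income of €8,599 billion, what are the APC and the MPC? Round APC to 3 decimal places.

MPC = 0.67 (the slope of the consumption function)
C = 439 + 0.67(8599) = 6200.33, so APC = 6200.33/8599 = 0.721

APC = 0.721; MPC = 0.67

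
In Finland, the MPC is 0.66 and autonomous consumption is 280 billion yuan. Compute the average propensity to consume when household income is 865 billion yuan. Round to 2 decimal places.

APC = 0.98

C = 280 + 0.66(865) = 850.9
APC = C/Y = 850.9/865 = 0.98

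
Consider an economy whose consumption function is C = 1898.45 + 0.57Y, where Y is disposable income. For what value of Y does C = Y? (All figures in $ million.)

Y = 4415

At break-even, C = Y: 1898.45 + 0.57Y = Y
0.43Y = 1898.45, so Y = 1898.45/0.43 = 4415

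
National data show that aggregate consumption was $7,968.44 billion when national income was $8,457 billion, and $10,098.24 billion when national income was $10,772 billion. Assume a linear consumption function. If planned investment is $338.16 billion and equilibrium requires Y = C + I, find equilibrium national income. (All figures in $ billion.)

MPC = (10098.24 − 7968.44)/(10772 − 8457) = 2129.8/2315 = 0.92
a = 7968.44 − 0.92(8457) = 188
Equilibrium: Y = 188 + 0.92Y + 338.16
0.08Y = 526.16, so Y = 526.16/0.08 = 6577

Y = 6577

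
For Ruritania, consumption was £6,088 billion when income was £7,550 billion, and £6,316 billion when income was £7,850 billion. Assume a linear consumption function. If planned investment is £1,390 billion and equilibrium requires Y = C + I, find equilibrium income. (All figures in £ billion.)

MPC = (6316 − 6088)/(7850 − 7550) = 228/300 = 0.76
a = 6088 − 0.76(7550) = 350
Equilibrium: Y = 350 + 0.76Y + 1390
0.24Y = 1740, so Y = 1740/0.24 = 7250

Y = 7250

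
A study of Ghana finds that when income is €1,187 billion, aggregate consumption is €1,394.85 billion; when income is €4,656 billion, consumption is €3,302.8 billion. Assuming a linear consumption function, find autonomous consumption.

MPC = ΔC/ΔY = (3302.8 − 1394.85)/(4656 − 1187) = 1907.95/3469 = 0.55
a = C − MPC·Y = 1394.85 − 0.55(1187) = 1394.85 − 652.85 = 742

a = 742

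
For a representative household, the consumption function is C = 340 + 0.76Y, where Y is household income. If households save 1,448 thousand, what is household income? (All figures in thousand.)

Y = 7450

S = Y − C = -340 + 0.24Y
-340 + 0.24Y = 1448, so 0.24Y = 1788 and Y = 7450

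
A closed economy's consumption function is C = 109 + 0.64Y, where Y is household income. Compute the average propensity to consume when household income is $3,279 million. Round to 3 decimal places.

APC = 0.673

C = 109 + 0.64(3279) = 2207.56
APC = C/Y = 2207.56/3279 = 0.673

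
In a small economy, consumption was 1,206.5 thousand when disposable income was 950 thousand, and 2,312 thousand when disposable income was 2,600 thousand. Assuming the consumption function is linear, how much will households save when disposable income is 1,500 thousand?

S = -75

MPC = (2312 − 1206.5)/(2600 − 950) = 1105.5/1650 = 0.67
a = 1206.5 − 0.67(950) = 1206.5 − 636.5 = 570
C = 570 + 0.67(1500) = 1575
S = 1500 − 1575 = -75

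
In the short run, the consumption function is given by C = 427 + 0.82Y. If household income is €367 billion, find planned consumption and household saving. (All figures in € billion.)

C = 427 + 0.82(367) = 427 + 300.94 = 727.94
S = Y − C = 367 − 727.94 = -360.94

C = 727.94; S = -360.94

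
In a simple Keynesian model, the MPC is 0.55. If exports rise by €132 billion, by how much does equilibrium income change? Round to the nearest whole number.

ΔY ≈ 293

The multiplier is 1/(1 − MPC) = 1/0.45.
ΔY = 132/0.45 = 293.33 ≈ 293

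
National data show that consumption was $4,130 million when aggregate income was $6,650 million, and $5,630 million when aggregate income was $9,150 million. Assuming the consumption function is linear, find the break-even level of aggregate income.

MPC = (5630 − 4130)/(9150 − 6650) = 1500/2500 = 0.6
a = 4130 − 0.6(6650) = 4130 − 3990 = 140
Break-even: Y = a/(1−MPC) = 140/0.4 = 350

Y = 350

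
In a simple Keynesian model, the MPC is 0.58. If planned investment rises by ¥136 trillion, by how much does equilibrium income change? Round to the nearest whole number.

The multiplier is 1/(1 − MPC) = 1/0.42.
ΔY = 136/0.42 = 323.81 ≈ 324

ΔY ≈ 324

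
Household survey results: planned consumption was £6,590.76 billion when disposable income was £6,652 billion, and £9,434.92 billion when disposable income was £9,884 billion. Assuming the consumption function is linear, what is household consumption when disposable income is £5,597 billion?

C = 5662.36

MPC = (9434.92 − 6590.76)/(9884 − 6652) = 2844.16/3232 = 0.88
a = 6590.76 − 0.88(6652) = 6590.76 − 5853.76 = 737
C = 737 + 0.88(5597) = 737 + 4925.36 = 5662.36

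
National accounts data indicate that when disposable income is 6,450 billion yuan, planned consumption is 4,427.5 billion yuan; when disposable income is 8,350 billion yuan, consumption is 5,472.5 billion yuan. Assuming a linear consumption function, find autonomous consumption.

a = 880

MPC = ΔC/ΔY = (5472.5 − 4427.5)/(8350 − 6450) = 1045/1900 = 0.55
a = C − MPC·Y = 4427.5 − 0.55(6450) = 4427.5 − 3547.5 = 880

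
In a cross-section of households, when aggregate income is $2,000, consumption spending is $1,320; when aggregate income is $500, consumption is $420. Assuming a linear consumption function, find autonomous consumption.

MPC = ΔC/ΔY = (1320 − 420)/(2000 − 500) = 900/1500 = 0.6
a = C − MPC·Y = 420 − 0.6(500) = 420 − 300 = 120

a = 120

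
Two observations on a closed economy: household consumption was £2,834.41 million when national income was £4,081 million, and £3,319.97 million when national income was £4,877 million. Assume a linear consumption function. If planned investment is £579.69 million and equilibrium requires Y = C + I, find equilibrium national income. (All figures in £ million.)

MPC = (3319.97 − 2834.41)/(4877 − 4081) = 485.56/796 = 0.61
a = 2834.41 − 0.61(4081) = 345
Equilibrium: Y = 345 + 0.61Y + 579.69
0.39Y = 924.69, so Y = 924.69/0.39 = 2371

Y = 2371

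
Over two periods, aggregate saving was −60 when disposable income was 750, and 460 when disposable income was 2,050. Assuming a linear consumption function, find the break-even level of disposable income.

Y = 900

MPS = ΔS/ΔY = (460 − (-60))/(2050 − 750) = 520/1300 = 0.4
MPC = 1 − MPS = 0.6
From S(750) = -60: −a + 0.4(750) = -60, so a = 300 − (-60) = 360
Break-even (S = 0): Y = a/MPS = 360/0.4 = 900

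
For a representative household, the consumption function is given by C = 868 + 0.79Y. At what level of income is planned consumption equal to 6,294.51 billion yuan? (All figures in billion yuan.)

868 + 0.79Y = 6294.51
0.79Y = 5426.51, so Y = 5426.51/0.79 = 6869

Y = 6869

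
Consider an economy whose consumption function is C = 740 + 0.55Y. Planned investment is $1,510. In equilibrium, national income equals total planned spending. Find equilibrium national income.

Y = C + I = 740 + 0.55Y + 1510
Y − 0.55Y = 2250
0.45Y = 2250, so Y = 2250/0.45 = 5000

Y = 5000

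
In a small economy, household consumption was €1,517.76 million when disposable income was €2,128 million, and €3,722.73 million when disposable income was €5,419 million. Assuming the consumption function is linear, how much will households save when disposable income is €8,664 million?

MPC = (3722.73 − 1517.76)/(5419 − 2128) = 2204.97/3291 = 0.67
a = 1517.76 − 0.67(2128) = 1517.76 − 1425.76 = 92
C = 92 + 0.67(8664) = 5896.88
S = 8664 − 5896.88 = 2767.12

S = 2767.12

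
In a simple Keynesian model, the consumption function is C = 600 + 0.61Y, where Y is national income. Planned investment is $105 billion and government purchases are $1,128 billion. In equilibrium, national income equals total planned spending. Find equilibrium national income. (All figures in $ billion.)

Y = C + I + G = 600 + 0.61Y + 105 + 1128
Y − 0.61Y = 1833
0.39Y = 1833, so Y = 1833/0.39 = 4700

Y = 4700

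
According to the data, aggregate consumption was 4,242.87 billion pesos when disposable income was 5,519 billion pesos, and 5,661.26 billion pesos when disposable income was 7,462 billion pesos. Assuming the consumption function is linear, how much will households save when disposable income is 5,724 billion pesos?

MPC = (5661.26 − 4242.87)/(7462 − 5519) = 1418.39/1943 = 0.73
a = 4242.87 − 0.73(5519) = 4242.87 − 4028.87 = 214
C = 214 + 0.73(5724) = 4392.52
S = 5724 − 4392.52 = 1331.48

S = 1331.48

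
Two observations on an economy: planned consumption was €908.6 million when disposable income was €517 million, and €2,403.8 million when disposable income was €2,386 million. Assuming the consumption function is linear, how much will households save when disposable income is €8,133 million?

MPC = (2403.8 − 908.6)/(2386 − 517) = 1495.2/1869 = 0.8
a = 908.6 − 0.8(517) = 908.6 − 413.6 = 495
C = 495 + 0.8(8133) = 7001.4
S = 8133 − 7001.4 = 1131.6

S = 1131.6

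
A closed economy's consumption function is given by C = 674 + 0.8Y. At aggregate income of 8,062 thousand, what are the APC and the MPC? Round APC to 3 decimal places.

APC = 0.884; MPC = 0.8

MPC = 0.8 (the slope of the consumption function)
C = 674 + 0.8(8062) = 7123.6, so APC = 7123.6/8062 = 0.884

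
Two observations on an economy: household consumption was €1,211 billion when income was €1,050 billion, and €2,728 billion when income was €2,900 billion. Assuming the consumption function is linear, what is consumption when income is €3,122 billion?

MPC = (2728 − 1211)/(2900 − 1050) = 1517/1850 = 0.82
a = 1211 − 0.82(1050) = 1211 − 861 = 350
C = 350 + 0.82(3122) = 350 + 2560.04 = 2910.04

C = 2910.04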